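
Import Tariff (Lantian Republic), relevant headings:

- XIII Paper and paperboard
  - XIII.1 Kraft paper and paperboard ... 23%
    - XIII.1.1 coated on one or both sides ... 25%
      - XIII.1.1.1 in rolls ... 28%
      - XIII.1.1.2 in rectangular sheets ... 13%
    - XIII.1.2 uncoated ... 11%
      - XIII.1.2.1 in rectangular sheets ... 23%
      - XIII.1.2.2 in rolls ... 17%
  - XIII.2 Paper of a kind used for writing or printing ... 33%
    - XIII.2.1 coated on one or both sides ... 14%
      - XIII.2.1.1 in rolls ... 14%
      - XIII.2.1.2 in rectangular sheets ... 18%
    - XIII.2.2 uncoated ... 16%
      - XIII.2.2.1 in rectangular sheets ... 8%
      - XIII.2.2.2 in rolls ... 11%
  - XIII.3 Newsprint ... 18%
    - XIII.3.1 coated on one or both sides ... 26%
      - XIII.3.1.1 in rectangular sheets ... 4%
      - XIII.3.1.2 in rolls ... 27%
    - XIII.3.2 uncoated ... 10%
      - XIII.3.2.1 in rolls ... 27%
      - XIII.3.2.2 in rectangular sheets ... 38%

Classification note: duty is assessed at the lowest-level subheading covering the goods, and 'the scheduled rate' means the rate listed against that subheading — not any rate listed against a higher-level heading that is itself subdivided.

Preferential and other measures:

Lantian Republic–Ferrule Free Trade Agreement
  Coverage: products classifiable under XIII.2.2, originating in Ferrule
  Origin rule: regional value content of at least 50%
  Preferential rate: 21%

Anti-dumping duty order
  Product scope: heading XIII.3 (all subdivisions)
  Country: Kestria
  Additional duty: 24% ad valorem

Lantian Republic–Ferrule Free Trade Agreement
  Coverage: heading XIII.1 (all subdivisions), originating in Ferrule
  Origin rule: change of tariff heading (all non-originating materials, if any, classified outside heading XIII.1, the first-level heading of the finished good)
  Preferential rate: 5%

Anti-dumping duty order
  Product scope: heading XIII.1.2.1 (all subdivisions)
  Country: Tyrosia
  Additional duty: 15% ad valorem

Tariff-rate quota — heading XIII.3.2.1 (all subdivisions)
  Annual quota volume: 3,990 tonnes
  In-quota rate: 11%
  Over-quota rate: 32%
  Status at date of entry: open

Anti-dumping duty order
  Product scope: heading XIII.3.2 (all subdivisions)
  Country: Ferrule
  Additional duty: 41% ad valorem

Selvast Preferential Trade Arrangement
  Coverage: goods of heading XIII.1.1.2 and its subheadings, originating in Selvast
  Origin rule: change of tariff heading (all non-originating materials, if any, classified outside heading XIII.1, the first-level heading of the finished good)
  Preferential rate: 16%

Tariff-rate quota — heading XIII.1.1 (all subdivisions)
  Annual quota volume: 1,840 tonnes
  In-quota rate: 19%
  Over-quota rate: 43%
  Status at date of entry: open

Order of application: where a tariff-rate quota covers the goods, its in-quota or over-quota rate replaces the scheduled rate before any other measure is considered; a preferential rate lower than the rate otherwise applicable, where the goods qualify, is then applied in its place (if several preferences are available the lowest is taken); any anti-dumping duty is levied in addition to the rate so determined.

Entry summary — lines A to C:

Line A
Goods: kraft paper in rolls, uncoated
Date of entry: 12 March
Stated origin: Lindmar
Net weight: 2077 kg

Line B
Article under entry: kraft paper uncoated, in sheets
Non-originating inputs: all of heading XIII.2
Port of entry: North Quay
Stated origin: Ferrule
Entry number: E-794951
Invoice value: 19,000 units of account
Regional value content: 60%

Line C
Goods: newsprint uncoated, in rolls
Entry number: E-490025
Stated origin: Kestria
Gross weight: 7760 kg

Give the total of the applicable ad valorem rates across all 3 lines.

Line A: kraft paper → XIII.1; uncoated → XIII.1.2; in rolls → XIII.1.2.2. Scheduled 17%. No special measure applies. → 17%.
Line B: kraft paper → XIII.1; uncoated → XIII.1.2; in sheets → XIII.1.2.1. Scheduled 23%. Ferrule agreement on XIII.2.2: XIII.1.2.1 not covered; Ferrule agreement on XIII.1: CTH met → 5% available; preferential 5%. → 5%.
Line C: newsprint → XIII.3; uncoated → XIII.3.2; in rolls → XIII.3.2.1. Scheduled 27%. quota on XIII.3.2.1 open → in-quota 11%; anti-dumping (Kestria, XIII.3): +24%; total 11% + 24% = 35%. → 35%.
Sum: 17% + 5% + 35% = 57%.

57%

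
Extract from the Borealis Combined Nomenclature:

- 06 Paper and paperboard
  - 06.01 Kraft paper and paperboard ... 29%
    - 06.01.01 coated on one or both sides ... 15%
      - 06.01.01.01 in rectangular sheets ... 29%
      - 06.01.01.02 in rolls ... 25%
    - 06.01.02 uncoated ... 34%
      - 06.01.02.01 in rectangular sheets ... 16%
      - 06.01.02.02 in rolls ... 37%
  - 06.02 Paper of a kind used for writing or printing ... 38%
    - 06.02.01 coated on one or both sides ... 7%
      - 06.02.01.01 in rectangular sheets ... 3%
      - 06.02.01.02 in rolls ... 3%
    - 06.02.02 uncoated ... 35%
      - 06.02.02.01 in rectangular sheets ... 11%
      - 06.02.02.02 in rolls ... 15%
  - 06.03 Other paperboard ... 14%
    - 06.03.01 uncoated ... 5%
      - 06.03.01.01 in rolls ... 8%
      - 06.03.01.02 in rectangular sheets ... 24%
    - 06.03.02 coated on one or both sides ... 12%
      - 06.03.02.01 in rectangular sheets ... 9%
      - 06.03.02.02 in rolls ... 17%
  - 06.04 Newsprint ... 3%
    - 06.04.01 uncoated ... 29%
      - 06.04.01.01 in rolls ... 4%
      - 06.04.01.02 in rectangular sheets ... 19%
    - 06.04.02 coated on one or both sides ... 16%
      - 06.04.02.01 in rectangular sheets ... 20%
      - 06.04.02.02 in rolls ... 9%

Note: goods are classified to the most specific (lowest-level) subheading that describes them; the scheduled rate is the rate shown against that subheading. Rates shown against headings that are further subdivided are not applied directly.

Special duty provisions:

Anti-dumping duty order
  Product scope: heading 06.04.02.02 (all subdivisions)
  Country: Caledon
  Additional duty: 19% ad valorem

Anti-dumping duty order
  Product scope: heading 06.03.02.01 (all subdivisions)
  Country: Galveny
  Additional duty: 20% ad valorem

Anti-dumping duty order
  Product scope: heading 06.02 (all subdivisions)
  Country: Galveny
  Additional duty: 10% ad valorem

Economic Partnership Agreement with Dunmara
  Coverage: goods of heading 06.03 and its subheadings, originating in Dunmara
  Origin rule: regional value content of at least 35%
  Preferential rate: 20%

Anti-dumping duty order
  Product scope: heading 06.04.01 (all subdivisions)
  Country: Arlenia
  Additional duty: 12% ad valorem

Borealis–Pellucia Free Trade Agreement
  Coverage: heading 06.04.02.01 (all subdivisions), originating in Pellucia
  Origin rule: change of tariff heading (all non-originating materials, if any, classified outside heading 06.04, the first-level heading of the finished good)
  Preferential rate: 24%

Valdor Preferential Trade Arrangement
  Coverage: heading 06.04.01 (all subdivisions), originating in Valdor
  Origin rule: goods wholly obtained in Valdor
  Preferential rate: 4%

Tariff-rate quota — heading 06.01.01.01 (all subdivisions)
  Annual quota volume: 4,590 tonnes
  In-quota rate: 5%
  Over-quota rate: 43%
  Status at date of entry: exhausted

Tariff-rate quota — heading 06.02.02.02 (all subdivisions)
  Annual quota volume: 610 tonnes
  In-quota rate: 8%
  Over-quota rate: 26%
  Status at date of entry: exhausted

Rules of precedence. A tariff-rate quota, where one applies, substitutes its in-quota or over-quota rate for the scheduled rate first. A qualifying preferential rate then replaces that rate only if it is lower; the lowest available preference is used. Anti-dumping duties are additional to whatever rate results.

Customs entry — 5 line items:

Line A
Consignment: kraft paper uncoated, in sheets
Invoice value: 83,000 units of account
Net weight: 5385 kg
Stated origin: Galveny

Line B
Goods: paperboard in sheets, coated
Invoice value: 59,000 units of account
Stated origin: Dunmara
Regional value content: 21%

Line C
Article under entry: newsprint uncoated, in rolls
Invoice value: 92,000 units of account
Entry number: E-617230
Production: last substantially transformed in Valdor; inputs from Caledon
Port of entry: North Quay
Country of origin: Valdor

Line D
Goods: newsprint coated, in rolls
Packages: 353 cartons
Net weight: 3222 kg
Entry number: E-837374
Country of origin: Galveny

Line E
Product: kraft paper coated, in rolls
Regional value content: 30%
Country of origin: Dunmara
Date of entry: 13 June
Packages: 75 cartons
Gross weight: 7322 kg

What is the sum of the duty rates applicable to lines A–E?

63%

Line A: kraft paper → 06.01; uncoated → 06.01.02; in sheets → 06.01.02.01. Scheduled 16%. No special measure applies. → 16%.
Line B: paperboard → 06.03; coated → 06.03.02; in sheets → 06.03.02.01. Scheduled 9%. Dunmara agreement on 06.03: RVC < 35%. → 9%.
Line C: newsprint → 06.04; uncoated → 06.04.01; in rolls → 06.04.01.01. Scheduled 4%. Valdor agreement on 06.04.01: not wholly obtained. → 4%.
Line D: newsprint → 06.04; coated → 06.04.02; in rolls → 06.04.02.02. Scheduled 9%. No special measure applies. → 9%.
Line E: kraft paper → 06.01; coated → 06.01.01; in rolls → 06.01.01.02. Scheduled 25%. Dunmara agreement on 06.03: 06.01.01.02 not covered. → 25%.
Sum: 16% + 9% + 4% + 9% + 25% = 63%.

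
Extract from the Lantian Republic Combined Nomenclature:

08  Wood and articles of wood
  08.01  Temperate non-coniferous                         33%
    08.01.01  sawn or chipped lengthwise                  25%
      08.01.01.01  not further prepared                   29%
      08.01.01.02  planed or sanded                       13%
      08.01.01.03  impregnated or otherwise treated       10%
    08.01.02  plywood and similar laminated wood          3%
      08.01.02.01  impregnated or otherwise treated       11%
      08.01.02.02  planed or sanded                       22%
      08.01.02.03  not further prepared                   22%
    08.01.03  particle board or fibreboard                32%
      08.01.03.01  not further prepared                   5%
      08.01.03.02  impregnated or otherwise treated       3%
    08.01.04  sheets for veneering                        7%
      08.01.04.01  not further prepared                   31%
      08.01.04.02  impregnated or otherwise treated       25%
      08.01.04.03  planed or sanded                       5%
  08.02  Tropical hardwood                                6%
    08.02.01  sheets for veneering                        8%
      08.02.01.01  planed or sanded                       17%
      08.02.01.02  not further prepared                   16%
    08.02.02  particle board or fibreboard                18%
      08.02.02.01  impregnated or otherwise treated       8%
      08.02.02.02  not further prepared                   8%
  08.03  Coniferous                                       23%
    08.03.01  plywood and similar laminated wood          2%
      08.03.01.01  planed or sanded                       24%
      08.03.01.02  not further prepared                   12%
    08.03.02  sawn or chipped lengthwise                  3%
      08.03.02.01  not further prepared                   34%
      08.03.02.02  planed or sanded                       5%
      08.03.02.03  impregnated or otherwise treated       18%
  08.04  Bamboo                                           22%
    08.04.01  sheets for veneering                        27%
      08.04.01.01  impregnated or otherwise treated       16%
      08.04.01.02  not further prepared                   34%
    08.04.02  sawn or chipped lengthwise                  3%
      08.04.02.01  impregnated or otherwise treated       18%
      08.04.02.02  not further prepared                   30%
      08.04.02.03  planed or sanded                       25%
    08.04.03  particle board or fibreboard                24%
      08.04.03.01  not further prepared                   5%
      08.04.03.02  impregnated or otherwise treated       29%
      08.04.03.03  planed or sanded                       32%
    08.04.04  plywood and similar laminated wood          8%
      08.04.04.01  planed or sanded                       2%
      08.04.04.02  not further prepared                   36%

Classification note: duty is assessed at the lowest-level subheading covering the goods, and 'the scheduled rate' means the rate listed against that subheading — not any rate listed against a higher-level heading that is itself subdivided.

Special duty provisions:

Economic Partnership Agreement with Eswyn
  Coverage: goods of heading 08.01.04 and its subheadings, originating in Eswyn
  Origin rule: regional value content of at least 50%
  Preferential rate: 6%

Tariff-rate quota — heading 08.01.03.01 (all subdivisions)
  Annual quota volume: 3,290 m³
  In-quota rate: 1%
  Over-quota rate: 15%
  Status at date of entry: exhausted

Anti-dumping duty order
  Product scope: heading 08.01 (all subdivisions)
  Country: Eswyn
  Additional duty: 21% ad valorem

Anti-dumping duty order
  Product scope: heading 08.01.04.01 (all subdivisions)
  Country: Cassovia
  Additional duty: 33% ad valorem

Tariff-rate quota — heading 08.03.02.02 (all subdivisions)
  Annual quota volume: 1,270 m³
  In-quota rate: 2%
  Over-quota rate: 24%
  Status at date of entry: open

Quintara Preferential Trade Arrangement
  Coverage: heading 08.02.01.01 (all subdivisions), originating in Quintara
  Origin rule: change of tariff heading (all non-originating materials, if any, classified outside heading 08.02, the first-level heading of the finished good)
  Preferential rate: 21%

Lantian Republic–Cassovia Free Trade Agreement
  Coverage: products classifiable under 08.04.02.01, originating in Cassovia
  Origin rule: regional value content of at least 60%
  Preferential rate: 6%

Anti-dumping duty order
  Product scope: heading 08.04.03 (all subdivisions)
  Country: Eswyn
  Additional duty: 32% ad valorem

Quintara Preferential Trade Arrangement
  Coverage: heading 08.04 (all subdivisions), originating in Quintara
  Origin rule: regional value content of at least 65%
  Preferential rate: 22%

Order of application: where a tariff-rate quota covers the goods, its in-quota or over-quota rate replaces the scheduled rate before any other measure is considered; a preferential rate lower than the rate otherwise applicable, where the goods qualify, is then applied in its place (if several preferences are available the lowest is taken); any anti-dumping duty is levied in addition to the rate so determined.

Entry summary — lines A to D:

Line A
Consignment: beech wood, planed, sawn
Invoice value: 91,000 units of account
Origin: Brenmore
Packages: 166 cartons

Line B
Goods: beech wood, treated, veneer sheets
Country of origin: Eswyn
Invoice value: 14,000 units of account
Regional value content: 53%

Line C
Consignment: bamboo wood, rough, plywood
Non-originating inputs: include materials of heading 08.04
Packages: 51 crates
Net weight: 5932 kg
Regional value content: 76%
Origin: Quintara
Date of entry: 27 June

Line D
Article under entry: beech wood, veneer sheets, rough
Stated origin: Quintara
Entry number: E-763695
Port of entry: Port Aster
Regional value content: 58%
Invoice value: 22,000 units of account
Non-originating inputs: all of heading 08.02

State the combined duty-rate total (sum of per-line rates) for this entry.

93%

Line A: beech → 08.01; sawn → 08.01.01; planed → 08.01.01.02. Scheduled 13%. No special measure applies. → 13%.
Line B: beech → 08.01; veneer sheets → 08.01.04; treated → 08.01.04.02. Scheduled 25%. Eswyn agreement on 08.01.04: RVC ≥ 50% → 6% available; preferential 6%; anti-dumping (Eswyn, 08.01): +21%; total 6% + 21% = 27%. → 27%.
Line C: bamboo → 08.04; plywood → 08.04.04; rough → 08.04.04.02. Scheduled 36%. Quintara agreement on 08.02.01.01: 08.04.04.02 not covered; Quintara agreement on 08.04: RVC ≥ 65% → 22% available; preferential 22%. → 22%.
Line D: beech → 08.01; veneer sheets → 08.01.04; rough → 08.01.04.01. Scheduled 31%. Quintara agreement on 08.02.01.01: 08.01.04.01 not covered; Quintara agreement on 08.04: 08.01.04.01 not covered. → 31%.
Sum: 13% + 27% + 22% + 31% = 93%.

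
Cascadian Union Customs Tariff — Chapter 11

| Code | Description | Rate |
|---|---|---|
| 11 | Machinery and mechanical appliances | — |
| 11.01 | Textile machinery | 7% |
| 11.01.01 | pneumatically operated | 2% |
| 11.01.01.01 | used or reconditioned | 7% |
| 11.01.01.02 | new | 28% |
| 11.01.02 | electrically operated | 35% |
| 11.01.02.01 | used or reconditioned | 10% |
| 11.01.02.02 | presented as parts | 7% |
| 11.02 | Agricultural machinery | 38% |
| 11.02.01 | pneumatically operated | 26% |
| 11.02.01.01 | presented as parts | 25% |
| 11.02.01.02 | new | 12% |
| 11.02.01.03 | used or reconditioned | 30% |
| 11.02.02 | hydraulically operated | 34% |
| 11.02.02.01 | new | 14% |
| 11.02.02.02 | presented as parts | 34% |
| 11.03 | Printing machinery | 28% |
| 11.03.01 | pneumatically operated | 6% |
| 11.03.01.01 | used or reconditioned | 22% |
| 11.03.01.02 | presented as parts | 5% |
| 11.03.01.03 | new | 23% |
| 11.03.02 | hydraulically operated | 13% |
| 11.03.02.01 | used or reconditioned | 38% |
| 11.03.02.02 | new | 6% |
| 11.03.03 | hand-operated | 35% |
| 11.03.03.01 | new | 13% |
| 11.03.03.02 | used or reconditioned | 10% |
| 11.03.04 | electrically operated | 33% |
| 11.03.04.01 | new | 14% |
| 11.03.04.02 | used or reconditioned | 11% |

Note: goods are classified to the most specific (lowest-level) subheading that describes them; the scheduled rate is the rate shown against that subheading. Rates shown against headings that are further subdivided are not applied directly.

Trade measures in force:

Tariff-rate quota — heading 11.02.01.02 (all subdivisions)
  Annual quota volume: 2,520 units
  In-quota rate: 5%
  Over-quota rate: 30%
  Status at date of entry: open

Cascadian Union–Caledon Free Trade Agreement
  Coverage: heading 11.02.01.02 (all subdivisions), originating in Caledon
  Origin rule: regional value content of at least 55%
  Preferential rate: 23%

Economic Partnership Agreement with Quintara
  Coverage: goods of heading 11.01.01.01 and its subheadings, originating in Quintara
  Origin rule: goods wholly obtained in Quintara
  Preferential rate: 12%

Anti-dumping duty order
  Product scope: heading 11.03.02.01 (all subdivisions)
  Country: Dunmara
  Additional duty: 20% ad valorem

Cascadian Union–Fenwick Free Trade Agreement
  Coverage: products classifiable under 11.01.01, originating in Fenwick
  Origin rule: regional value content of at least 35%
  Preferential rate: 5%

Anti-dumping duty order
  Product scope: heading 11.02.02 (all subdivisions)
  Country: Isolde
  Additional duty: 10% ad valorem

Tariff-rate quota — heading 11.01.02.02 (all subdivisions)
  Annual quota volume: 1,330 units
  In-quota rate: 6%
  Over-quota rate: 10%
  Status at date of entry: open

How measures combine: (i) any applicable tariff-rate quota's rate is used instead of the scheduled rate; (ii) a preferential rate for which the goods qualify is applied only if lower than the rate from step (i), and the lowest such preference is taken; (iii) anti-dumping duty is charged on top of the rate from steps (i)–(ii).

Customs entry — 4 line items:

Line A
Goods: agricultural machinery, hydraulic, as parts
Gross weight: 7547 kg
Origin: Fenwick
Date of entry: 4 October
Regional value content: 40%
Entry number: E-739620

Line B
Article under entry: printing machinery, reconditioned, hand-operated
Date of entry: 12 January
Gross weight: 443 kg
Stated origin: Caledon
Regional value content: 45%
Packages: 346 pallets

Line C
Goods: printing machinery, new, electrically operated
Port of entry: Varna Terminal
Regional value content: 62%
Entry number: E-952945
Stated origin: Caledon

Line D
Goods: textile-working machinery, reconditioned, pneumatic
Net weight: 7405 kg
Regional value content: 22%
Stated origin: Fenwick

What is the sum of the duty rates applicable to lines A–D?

Line A: agricultural → 11.02; hydraulic → 11.02.02; as parts → 11.02.02.02. Scheduled 34%. Fenwick agreement on 11.01.01: 11.02.02.02 not covered. → 34%.
Line B: printing → 11.03; hand-operated → 11.03.03; reconditioned → 11.03.03.02. Scheduled 10%. Caledon agreement on 11.02.01.02: 11.03.03.02 not covered. → 10%.
Line C: printing → 11.03; electrically operated → 11.03.04; new → 11.03.04.01. Scheduled 14%. Caledon agreement on 11.02.01.02: 11.03.04.01 not covered. → 14%.
Line D: textile-working → 11.01; pneumatic → 11.01.01; reconditioned → 11.01.01.01. Scheduled 7%. Fenwick agreement on 11.01.01: RVC < 35%. → 7%.
Sum: 34% + 10% + 14% + 7% = 65%.

65%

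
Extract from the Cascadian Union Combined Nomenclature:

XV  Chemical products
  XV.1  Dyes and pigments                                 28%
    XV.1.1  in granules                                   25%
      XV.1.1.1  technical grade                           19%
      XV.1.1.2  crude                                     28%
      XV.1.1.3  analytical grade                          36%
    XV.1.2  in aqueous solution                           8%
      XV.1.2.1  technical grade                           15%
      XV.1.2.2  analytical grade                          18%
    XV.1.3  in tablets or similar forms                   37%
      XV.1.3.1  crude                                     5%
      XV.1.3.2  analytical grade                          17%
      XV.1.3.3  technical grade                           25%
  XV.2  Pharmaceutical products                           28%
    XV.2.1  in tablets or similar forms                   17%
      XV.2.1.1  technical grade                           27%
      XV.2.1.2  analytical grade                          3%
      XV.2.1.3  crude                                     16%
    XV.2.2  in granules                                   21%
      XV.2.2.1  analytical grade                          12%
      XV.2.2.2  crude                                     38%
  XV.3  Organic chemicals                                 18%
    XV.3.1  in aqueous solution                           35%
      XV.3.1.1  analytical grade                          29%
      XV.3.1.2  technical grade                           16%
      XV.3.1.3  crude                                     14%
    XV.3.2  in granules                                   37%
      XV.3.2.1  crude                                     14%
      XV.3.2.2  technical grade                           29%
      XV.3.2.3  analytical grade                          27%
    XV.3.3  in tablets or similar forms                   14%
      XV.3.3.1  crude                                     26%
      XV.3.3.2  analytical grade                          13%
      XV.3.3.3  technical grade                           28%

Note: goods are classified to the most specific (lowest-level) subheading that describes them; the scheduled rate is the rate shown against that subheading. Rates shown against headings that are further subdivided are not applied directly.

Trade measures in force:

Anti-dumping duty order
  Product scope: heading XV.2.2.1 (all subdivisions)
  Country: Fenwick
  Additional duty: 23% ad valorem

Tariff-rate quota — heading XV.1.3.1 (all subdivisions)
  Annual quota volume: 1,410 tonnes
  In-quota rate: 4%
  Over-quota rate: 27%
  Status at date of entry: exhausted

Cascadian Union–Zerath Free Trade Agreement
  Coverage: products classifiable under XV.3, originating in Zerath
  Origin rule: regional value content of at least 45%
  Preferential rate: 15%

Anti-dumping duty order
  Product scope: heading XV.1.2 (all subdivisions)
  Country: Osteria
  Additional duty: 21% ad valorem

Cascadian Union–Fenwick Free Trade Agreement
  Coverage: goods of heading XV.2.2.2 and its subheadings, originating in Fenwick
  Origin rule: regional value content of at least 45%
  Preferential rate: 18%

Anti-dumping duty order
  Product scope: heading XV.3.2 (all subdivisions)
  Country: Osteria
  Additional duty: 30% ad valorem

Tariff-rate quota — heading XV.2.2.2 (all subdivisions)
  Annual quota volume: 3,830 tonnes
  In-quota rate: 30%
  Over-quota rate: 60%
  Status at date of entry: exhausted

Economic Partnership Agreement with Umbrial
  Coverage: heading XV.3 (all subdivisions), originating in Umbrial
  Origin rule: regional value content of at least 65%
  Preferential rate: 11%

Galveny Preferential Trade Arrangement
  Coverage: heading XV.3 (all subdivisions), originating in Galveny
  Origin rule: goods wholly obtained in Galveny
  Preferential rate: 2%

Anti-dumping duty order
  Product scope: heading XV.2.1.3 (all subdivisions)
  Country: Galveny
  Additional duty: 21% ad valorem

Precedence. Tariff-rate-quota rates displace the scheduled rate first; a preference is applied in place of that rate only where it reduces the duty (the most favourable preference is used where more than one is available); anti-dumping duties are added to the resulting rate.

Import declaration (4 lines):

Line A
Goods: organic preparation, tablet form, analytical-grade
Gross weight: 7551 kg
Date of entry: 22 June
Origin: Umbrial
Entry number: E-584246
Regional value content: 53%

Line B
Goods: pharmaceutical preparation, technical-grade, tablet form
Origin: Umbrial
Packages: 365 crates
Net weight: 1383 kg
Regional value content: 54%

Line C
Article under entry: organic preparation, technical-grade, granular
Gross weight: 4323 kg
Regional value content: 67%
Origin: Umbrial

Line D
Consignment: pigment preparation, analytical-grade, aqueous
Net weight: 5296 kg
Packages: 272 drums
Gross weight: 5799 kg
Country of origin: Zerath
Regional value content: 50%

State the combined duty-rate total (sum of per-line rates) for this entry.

Line A: organic → XV.3; tablet form → XV.3.3; analytical-grade → XV.3.3.2. Scheduled 13%. Umbrial agreement on XV.3: RVC < 65%. → 13%.
Line B: pharmaceutical → XV.2; tablet form → XV.2.1; technical-grade → XV.2.1.1. Scheduled 27%. Umbrial agreement on XV.3: XV.2.1.1 not covered. → 27%.
Line C: organic → XV.3; granular → XV.3.2; technical-grade → XV.3.2.2. Scheduled 29%. Umbrial agreement on XV.3: RVC ≥ 65% → 11% available; preferential 11%. → 11%.
Line D: pigment → XV.1; aqueous → XV.1.2; analytical-grade → XV.1.2.2. Scheduled 18%. Zerath agreement on XV.3: XV.1.2.2 not covered. → 18%.
Sum: 13% + 27% + 11% + 18% = 69%.

69%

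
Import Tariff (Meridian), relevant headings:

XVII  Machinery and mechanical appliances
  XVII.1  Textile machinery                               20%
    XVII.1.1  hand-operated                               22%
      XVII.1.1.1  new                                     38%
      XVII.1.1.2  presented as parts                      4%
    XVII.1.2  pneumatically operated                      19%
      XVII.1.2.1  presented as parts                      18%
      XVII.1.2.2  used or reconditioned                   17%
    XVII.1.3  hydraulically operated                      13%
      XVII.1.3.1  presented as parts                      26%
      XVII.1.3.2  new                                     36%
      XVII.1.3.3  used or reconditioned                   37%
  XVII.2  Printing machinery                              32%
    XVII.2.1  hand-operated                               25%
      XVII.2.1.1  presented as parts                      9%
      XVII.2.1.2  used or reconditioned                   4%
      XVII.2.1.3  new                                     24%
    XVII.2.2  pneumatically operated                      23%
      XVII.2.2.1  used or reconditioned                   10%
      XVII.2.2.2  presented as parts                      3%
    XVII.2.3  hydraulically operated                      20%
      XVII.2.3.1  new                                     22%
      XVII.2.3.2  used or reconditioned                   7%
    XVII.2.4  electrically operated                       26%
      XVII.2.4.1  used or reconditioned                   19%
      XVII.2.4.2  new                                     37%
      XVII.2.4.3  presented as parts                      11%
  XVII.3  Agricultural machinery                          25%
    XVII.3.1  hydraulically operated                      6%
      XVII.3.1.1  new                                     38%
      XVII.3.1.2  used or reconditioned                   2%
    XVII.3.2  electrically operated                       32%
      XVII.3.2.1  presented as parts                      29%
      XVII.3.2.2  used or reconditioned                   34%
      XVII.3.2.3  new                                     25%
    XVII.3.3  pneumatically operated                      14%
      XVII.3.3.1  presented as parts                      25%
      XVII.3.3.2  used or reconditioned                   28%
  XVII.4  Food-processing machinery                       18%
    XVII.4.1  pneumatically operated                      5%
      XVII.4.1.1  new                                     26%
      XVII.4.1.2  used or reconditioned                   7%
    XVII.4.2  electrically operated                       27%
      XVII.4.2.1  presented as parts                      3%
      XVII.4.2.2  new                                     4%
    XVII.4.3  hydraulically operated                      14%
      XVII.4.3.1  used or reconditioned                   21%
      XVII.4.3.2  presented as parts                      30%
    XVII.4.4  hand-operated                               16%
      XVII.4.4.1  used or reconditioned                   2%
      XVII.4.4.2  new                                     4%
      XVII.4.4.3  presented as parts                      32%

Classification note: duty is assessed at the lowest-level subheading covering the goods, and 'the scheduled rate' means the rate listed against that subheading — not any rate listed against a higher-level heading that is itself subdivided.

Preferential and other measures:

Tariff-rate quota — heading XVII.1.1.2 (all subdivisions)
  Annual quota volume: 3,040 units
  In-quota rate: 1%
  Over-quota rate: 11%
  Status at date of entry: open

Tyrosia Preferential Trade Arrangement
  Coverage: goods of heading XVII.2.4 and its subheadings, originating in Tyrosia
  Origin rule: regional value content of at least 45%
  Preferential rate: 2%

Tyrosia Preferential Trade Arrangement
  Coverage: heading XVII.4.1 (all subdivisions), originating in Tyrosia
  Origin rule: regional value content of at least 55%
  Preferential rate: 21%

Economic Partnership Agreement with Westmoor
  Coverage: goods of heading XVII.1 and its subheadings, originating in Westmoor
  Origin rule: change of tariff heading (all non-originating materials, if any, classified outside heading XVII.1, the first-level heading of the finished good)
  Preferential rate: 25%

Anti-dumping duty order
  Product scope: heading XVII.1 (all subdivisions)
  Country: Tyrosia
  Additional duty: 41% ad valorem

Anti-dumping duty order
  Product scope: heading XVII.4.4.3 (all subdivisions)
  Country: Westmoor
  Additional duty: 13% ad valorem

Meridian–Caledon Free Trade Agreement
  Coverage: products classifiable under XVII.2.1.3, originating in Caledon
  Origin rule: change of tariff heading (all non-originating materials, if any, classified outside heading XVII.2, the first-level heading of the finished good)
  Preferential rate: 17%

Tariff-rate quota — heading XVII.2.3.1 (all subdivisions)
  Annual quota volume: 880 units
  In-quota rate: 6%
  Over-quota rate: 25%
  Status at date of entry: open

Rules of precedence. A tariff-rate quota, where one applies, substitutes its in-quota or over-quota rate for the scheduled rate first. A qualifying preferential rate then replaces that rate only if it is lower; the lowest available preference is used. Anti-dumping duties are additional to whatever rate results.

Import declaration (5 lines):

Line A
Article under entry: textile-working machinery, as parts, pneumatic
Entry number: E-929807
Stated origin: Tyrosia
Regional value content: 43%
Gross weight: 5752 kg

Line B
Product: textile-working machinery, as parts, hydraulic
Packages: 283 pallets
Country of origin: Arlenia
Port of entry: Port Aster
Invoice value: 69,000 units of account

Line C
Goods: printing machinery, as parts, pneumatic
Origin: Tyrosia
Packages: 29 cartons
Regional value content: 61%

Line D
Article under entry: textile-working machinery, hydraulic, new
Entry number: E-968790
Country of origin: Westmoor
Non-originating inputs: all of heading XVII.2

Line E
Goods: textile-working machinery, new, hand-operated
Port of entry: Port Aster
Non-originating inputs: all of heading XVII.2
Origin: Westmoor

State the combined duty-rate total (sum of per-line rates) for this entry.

Line A: textile-working → XVII.1; pneumatic → XVII.1.2; as parts → XVII.1.2.1. Scheduled 18%. Tyrosia agreement on XVII.2.4: XVII.1.2.1 not covered; Tyrosia agreement on XVII.4.1: XVII.1.2.1 not covered; anti-dumping (Tyrosia, XVII.1): +41%; total 18% + 41% = 59%. → 59%.
Line B: textile-working → XVII.1; hydraulic → XVII.1.3; as parts → XVII.1.3.1. Scheduled 26%. No special measure applies. → 26%.
Line C: printing → XVII.2; pneumatic → XVII.2.2; as parts → XVII.2.2.2. Scheduled 3%. Tyrosia agreement on XVII.2.4: XVII.2.2.2 not covered; Tyrosia agreement on XVII.4.1: XVII.2.2.2 not covered. → 3%.
Line D: textile-working → XVII.1; hydraulic → XVII.1.3; new → XVII.1.3.2. Scheduled 36%. Westmoor agreement on XVII.1: CTH met → 25% available; preferential 25%. → 25%.
Line E: textile-working → XVII.1; hand-operated → XVII.1.1; new → XVII.1.1.1. Scheduled 38%. Westmoor agreement on XVII.1: CTH met → 25% available; preferential 25%. → 25%.
Sum: 59% + 26% + 3% + 25% + 25% = 138%.

138%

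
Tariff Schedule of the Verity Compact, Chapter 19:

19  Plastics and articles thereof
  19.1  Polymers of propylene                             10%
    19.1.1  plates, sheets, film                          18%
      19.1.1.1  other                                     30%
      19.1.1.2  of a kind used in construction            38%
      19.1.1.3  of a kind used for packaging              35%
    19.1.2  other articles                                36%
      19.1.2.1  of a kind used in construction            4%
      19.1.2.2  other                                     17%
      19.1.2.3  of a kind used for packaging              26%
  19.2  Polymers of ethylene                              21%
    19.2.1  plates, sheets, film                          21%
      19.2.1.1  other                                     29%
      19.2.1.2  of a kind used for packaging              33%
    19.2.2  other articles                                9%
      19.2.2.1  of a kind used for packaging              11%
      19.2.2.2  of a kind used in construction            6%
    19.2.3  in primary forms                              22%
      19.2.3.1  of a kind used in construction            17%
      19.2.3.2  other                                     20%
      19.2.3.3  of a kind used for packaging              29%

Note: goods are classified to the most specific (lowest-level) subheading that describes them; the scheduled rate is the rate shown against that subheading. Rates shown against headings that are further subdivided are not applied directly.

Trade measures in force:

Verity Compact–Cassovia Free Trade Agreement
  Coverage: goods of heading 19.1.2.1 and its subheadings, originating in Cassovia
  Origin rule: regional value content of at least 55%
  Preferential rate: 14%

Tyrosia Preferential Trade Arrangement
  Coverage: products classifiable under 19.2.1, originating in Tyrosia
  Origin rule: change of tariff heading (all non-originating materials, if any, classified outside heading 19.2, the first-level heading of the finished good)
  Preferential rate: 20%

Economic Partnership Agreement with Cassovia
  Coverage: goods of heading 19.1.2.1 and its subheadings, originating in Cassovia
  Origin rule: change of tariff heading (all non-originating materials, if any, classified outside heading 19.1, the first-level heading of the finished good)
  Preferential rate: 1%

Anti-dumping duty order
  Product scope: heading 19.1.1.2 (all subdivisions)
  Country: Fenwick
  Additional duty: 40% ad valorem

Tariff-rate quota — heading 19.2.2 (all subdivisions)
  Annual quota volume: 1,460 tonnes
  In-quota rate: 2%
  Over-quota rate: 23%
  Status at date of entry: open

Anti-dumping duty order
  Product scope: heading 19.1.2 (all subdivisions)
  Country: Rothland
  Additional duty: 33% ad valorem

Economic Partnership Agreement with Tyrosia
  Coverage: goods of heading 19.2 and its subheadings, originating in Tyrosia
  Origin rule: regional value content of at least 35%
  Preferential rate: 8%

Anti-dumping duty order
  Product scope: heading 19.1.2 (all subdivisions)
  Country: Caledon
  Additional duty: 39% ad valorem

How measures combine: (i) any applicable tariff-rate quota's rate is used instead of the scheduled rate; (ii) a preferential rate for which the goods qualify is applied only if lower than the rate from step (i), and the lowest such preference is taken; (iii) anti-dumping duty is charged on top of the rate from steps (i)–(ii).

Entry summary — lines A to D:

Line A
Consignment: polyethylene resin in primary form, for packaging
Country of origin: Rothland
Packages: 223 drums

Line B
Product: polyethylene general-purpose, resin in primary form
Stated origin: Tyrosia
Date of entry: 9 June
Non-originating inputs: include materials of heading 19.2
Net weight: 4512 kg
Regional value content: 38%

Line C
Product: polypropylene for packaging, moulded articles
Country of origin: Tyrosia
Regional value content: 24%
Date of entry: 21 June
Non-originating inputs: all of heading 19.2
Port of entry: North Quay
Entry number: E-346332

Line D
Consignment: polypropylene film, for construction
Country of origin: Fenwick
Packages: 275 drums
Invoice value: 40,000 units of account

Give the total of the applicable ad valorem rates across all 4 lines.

Line A: polyethylene → 19.2; resin in primary form → 19.2.3; for packaging → 19.2.3.3. Scheduled 29%. No special measure applies. → 29%.
Line B: polyethylene → 19.2; resin in primary form → 19.2.3; general-purpose → 19.2.3.2. Scheduled 20%. Tyrosia agreement on 19.2.1: 19.2.3.2 not covered; Tyrosia agreement on 19.2: RVC ≥ 35% → 8% available; preferential 8%. → 8%.
Line C: polypropylene → 19.1; moulded articles → 19.1.2; for packaging → 19.1.2.3. Scheduled 26%. Tyrosia agreement on 19.2.1: 19.1.2.3 not covered; Tyrosia agreement on 19.2: 19.1.2.3 not covered. → 26%.
Line D: polypropylene → 19.1; film → 19.1.1; for construction → 19.1.1.2. Scheduled 38%. anti-dumping (Fenwick, 19.1.1.2): +40%; total 38% + 40% = 78%. → 78%.
Sum: 29% + 8% + 26% + 78% = 141%.

141%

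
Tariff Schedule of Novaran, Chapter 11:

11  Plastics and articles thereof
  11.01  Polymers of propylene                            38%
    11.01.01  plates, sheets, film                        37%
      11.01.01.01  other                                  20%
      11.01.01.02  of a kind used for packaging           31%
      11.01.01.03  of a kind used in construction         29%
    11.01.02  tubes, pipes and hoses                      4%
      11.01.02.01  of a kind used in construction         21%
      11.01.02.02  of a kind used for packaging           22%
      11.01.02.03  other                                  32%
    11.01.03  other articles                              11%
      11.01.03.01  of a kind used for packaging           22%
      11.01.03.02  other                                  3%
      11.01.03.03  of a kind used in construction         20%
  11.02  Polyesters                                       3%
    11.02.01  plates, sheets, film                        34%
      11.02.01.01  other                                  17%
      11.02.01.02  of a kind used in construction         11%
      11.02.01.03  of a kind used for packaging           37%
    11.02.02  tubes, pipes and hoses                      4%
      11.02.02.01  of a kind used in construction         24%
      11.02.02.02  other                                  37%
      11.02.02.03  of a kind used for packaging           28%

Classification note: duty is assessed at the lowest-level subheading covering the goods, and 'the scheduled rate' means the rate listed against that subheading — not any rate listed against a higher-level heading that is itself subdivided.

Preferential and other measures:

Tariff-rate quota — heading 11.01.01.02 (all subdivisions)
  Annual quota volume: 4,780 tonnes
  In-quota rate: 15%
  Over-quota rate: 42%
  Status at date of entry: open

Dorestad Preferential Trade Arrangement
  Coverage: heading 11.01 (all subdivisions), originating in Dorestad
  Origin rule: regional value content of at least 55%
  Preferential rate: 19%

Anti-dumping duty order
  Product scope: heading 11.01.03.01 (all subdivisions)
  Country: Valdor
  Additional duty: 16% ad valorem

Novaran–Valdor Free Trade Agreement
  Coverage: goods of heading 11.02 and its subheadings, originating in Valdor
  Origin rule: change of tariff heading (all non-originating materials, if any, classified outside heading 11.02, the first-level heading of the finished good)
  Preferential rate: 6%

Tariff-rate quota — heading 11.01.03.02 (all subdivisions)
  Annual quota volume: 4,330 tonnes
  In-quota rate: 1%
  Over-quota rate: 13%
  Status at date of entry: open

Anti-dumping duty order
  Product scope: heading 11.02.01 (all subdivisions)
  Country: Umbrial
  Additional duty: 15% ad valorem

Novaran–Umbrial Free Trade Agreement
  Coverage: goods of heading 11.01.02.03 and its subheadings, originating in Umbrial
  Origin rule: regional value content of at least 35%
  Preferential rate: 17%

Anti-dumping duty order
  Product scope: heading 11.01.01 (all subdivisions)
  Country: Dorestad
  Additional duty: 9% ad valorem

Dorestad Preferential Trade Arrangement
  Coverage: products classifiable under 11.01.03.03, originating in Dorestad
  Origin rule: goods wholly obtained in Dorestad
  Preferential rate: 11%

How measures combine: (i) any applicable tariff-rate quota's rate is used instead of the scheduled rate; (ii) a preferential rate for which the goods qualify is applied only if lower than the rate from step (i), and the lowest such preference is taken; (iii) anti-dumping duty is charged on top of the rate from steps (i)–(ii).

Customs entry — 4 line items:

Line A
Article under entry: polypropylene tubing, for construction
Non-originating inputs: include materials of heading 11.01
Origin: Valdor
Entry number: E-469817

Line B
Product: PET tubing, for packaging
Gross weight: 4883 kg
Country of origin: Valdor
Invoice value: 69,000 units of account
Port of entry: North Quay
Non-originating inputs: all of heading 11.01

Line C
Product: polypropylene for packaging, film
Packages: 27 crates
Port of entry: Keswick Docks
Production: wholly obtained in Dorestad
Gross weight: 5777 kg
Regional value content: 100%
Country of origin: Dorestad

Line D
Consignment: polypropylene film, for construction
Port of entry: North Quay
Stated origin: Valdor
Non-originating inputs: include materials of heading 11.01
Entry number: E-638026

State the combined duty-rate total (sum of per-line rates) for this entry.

Line A: polypropylene → 11.01; tubing → 11.01.02; for construction → 11.01.02.01. Scheduled 21%. Valdor agreement on 11.02: 11.01.02.01 not covered. → 21%.
Line B: PET → 11.02; tubing → 11.02.02; for packaging → 11.02.02.03. Scheduled 28%. Valdor agreement on 11.02: CTH met → 6% available; preferential 6%. → 6%.
Line C: polypropylene → 11.01; film → 11.01.01; for packaging → 11.01.01.02. Scheduled 31%. quota on 11.01.01.02 open → in-quota 15%; Dorestad agreement on 11.01: RVC ≥ 55% → 19% available; Dorestad agreement on 11.01.03.03: 11.01.01.02 not covered; preference 19% not lower than 15% → no reduction; anti-dumping (Dorestad, 11.01.01): +9%; total 15% + 9% = 24%. → 24%.
Line D: polypropylene → 11.01; film → 11.01.01; for construction → 11.01.01.03. Scheduled 29%. Valdor agreement on 11.02: 11.01.01.03 not covered. → 29%.
Sum: 21% + 6% + 24% + 29% = 80%.

80%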